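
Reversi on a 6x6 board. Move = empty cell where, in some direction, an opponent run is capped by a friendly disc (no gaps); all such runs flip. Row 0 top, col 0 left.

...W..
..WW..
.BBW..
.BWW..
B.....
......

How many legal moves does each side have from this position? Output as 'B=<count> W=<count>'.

-- B to move --
(0,1): no bracket -> illegal
(0,2): flips 1 -> legal
(0,4): flips 1 -> legal
(1,1): no bracket -> illegal
(1,4): no bracket -> illegal
(2,4): flips 1 -> legal
(3,4): flips 2 -> legal
(4,1): no bracket -> illegal
(4,2): flips 1 -> legal
(4,3): flips 1 -> legal
(4,4): flips 1 -> legal
B mobility = 7
-- W to move --
(1,0): flips 1 -> legal
(1,1): flips 1 -> legal
(2,0): flips 2 -> legal
(3,0): flips 2 -> legal
(4,1): no bracket -> illegal
(4,2): no bracket -> illegal
(5,0): no bracket -> illegal
(5,1): no bracket -> illegal
W mobility = 4

Answer: B=7 W=4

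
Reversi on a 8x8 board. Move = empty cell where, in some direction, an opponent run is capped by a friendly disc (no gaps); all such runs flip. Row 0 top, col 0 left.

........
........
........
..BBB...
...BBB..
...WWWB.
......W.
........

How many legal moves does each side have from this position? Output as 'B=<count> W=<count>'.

Answer: B=7 W=8

Derivation:
-- B to move --
(4,2): no bracket -> illegal
(4,6): no bracket -> illegal
(5,2): flips 3 -> legal
(5,7): no bracket -> illegal
(6,2): flips 1 -> legal
(6,3): flips 2 -> legal
(6,4): flips 1 -> legal
(6,5): flips 2 -> legal
(6,7): no bracket -> illegal
(7,5): no bracket -> illegal
(7,6): flips 1 -> legal
(7,7): flips 2 -> legal
B mobility = 7
-- W to move --
(2,1): flips 2 -> legal
(2,2): flips 2 -> legal
(2,3): flips 2 -> legal
(2,4): flips 2 -> legal
(2,5): no bracket -> illegal
(3,1): no bracket -> illegal
(3,5): flips 2 -> legal
(3,6): flips 1 -> legal
(4,1): no bracket -> illegal
(4,2): no bracket -> illegal
(4,6): flips 1 -> legal
(4,7): no bracket -> illegal
(5,2): no bracket -> illegal
(5,7): flips 1 -> legal
(6,5): no bracket -> illegal
(6,7): no bracket -> illegal
W mobility = 8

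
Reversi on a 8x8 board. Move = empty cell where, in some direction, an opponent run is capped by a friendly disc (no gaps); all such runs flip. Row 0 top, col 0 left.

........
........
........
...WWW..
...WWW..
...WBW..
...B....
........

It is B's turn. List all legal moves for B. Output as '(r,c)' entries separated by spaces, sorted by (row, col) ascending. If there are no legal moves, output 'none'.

(2,2): no bracket -> illegal
(2,3): flips 3 -> legal
(2,4): flips 2 -> legal
(2,5): no bracket -> illegal
(2,6): no bracket -> illegal
(3,2): flips 1 -> legal
(3,6): flips 1 -> legal
(4,2): no bracket -> illegal
(4,6): no bracket -> illegal
(5,2): flips 1 -> legal
(5,6): flips 1 -> legal
(6,2): no bracket -> illegal
(6,4): no bracket -> illegal
(6,5): no bracket -> illegal
(6,6): no bracket -> illegal

Answer: (2,3) (2,4) (3,2) (3,6) (5,2) (5,6)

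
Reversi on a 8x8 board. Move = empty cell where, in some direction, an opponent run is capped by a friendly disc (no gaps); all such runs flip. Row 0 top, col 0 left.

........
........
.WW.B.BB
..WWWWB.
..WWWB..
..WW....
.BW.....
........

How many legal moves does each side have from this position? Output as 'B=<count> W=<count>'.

Answer: B=9 W=10

Derivation:
-- B to move --
(1,0): no bracket -> illegal
(1,1): no bracket -> illegal
(1,2): no bracket -> illegal
(1,3): no bracket -> illegal
(2,0): no bracket -> illegal
(2,3): flips 1 -> legal
(2,5): flips 4 -> legal
(3,0): no bracket -> illegal
(3,1): flips 4 -> legal
(4,1): flips 3 -> legal
(4,6): flips 1 -> legal
(5,1): flips 2 -> legal
(5,4): flips 2 -> legal
(5,5): no bracket -> illegal
(6,3): flips 1 -> legal
(6,4): no bracket -> illegal
(7,1): flips 4 -> legal
(7,2): no bracket -> illegal
(7,3): no bracket -> illegal
B mobility = 9
-- W to move --
(1,3): flips 1 -> legal
(1,4): flips 1 -> legal
(1,5): flips 1 -> legal
(1,6): no bracket -> illegal
(1,7): flips 1 -> legal
(2,3): no bracket -> illegal
(2,5): no bracket -> illegal
(3,7): flips 1 -> legal
(4,6): flips 1 -> legal
(4,7): no bracket -> illegal
(5,0): no bracket -> illegal
(5,1): no bracket -> illegal
(5,4): no bracket -> illegal
(5,5): flips 1 -> legal
(5,6): flips 1 -> legal
(6,0): flips 1 -> legal
(7,0): flips 1 -> legal
(7,1): no bracket -> illegal
(7,2): no bracket -> illegal
W mobility = 10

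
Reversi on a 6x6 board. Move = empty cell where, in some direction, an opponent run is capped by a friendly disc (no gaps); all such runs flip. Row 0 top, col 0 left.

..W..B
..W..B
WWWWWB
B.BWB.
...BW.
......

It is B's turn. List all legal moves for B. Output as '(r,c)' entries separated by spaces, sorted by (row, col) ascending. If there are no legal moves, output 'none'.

Answer: (0,1) (0,3) (1,0) (1,3) (1,4) (4,2) (4,5) (5,4)

Derivation:
(0,1): flips 2 -> legal
(0,3): flips 2 -> legal
(1,0): flips 2 -> legal
(1,1): no bracket -> illegal
(1,3): flips 2 -> legal
(1,4): flips 2 -> legal
(3,1): no bracket -> illegal
(3,5): no bracket -> illegal
(4,2): flips 2 -> legal
(4,5): flips 1 -> legal
(5,3): no bracket -> illegal
(5,4): flips 1 -> legal
(5,5): no bracket -> illegal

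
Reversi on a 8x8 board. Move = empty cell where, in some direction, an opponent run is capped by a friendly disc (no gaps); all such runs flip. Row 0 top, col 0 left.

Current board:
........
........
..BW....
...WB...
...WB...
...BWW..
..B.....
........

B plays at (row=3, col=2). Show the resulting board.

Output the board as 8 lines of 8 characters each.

Answer: ........
........
..BW....
..BBB...
...WB...
...BWW..
..B.....
........

Derivation:
Place B at (3,2); scan 8 dirs for brackets.
Dir NW: first cell '.' (not opp) -> no flip
Dir N: first cell 'B' (not opp) -> no flip
Dir NE: opp run (2,3), next='.' -> no flip
Dir W: first cell '.' (not opp) -> no flip
Dir E: opp run (3,3) capped by B -> flip
Dir SW: first cell '.' (not opp) -> no flip
Dir S: first cell '.' (not opp) -> no flip
Dir SE: opp run (4,3) (5,4), next='.' -> no flip
All flips: (3,3)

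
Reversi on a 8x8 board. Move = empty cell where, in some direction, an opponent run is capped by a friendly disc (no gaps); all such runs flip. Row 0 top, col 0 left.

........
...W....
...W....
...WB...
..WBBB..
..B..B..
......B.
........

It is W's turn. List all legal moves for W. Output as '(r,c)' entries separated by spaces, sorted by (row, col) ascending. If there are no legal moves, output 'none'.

(2,4): no bracket -> illegal
(2,5): no bracket -> illegal
(3,2): no bracket -> illegal
(3,5): flips 1 -> legal
(3,6): no bracket -> illegal
(4,1): no bracket -> illegal
(4,6): flips 3 -> legal
(5,1): no bracket -> illegal
(5,3): flips 1 -> legal
(5,4): no bracket -> illegal
(5,6): flips 2 -> legal
(5,7): no bracket -> illegal
(6,1): no bracket -> illegal
(6,2): flips 1 -> legal
(6,3): no bracket -> illegal
(6,4): no bracket -> illegal
(6,5): no bracket -> illegal
(6,7): no bracket -> illegal
(7,5): no bracket -> illegal
(7,6): no bracket -> illegal
(7,7): flips 3 -> legal

Answer: (3,5) (4,6) (5,3) (5,6) (6,2) (7,7)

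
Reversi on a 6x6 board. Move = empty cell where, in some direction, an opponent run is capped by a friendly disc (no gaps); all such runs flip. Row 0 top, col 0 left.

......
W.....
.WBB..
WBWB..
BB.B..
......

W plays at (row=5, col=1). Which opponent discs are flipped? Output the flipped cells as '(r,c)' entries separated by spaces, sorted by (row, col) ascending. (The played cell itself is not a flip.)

Answer: (3,1) (4,1)

Derivation:
Dir NW: opp run (4,0), next=edge -> no flip
Dir N: opp run (4,1) (3,1) capped by W -> flip
Dir NE: first cell '.' (not opp) -> no flip
Dir W: first cell '.' (not opp) -> no flip
Dir E: first cell '.' (not opp) -> no flip
Dir SW: edge -> no flip
Dir S: edge -> no flip
Dir SE: edge -> no flip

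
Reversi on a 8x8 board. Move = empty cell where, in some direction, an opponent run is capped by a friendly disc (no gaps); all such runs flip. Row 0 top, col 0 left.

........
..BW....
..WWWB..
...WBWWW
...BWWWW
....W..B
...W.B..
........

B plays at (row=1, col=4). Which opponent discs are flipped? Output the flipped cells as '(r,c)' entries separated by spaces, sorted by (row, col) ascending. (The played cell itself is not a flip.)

Answer: (1,3) (2,4)

Derivation:
Dir NW: first cell '.' (not opp) -> no flip
Dir N: first cell '.' (not opp) -> no flip
Dir NE: first cell '.' (not opp) -> no flip
Dir W: opp run (1,3) capped by B -> flip
Dir E: first cell '.' (not opp) -> no flip
Dir SW: opp run (2,3), next='.' -> no flip
Dir S: opp run (2,4) capped by B -> flip
Dir SE: first cell 'B' (not opp) -> no flip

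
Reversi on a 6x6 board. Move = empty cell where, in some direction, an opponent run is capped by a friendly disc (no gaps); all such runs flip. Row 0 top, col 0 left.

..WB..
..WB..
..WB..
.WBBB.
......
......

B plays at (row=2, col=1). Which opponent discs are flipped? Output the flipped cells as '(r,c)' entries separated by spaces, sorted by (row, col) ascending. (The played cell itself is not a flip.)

Dir NW: first cell '.' (not opp) -> no flip
Dir N: first cell '.' (not opp) -> no flip
Dir NE: opp run (1,2) capped by B -> flip
Dir W: first cell '.' (not opp) -> no flip
Dir E: opp run (2,2) capped by B -> flip
Dir SW: first cell '.' (not opp) -> no flip
Dir S: opp run (3,1), next='.' -> no flip
Dir SE: first cell 'B' (not opp) -> no flip

Answer: (1,2) (2,2)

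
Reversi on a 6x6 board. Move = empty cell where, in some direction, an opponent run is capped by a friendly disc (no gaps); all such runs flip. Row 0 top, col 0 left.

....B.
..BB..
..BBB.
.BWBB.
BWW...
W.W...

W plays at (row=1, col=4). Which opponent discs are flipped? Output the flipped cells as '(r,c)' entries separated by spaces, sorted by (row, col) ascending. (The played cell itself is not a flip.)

Answer: (2,3)

Derivation:
Dir NW: first cell '.' (not opp) -> no flip
Dir N: opp run (0,4), next=edge -> no flip
Dir NE: first cell '.' (not opp) -> no flip
Dir W: opp run (1,3) (1,2), next='.' -> no flip
Dir E: first cell '.' (not opp) -> no flip
Dir SW: opp run (2,3) capped by W -> flip
Dir S: opp run (2,4) (3,4), next='.' -> no flip
Dir SE: first cell '.' (not opp) -> no flip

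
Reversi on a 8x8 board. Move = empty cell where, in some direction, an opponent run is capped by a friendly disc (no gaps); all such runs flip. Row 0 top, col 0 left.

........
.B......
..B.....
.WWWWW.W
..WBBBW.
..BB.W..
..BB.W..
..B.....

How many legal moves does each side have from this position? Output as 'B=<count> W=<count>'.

Answer: B=11 W=9

Derivation:
-- B to move --
(2,0): flips 2 -> legal
(2,1): flips 1 -> legal
(2,3): flips 2 -> legal
(2,4): flips 1 -> legal
(2,5): flips 2 -> legal
(2,6): flips 1 -> legal
(2,7): no bracket -> illegal
(3,0): no bracket -> illegal
(3,6): no bracket -> illegal
(4,0): flips 1 -> legal
(4,1): flips 1 -> legal
(4,7): flips 1 -> legal
(5,1): no bracket -> illegal
(5,4): no bracket -> illegal
(5,6): no bracket -> illegal
(5,7): no bracket -> illegal
(6,4): no bracket -> illegal
(6,6): flips 1 -> legal
(7,4): no bracket -> illegal
(7,5): flips 2 -> legal
(7,6): no bracket -> illegal
B mobility = 11
-- W to move --
(0,0): flips 2 -> legal
(0,1): no bracket -> illegal
(0,2): no bracket -> illegal
(1,0): no bracket -> illegal
(1,2): flips 1 -> legal
(1,3): flips 1 -> legal
(2,0): no bracket -> illegal
(2,1): no bracket -> illegal
(2,3): no bracket -> illegal
(3,6): no bracket -> illegal
(4,1): no bracket -> illegal
(5,1): no bracket -> illegal
(5,4): flips 2 -> legal
(5,6): flips 1 -> legal
(6,1): flips 2 -> legal
(6,4): flips 1 -> legal
(7,1): flips 3 -> legal
(7,3): flips 3 -> legal
(7,4): no bracket -> illegal
W mobility = 9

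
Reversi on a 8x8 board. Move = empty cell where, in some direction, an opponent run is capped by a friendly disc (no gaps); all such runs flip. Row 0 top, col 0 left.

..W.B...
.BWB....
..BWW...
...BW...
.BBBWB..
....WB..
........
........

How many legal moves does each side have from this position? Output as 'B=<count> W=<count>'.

-- B to move --
(0,1): flips 3 -> legal
(0,3): no bracket -> illegal
(1,4): no bracket -> illegal
(1,5): flips 1 -> legal
(2,1): no bracket -> illegal
(2,5): flips 3 -> legal
(3,2): no bracket -> illegal
(3,5): flips 2 -> legal
(5,3): flips 1 -> legal
(6,3): flips 1 -> legal
(6,4): no bracket -> illegal
(6,5): flips 1 -> legal
B mobility = 7
-- W to move --
(0,0): flips 3 -> legal
(0,1): no bracket -> illegal
(0,3): flips 1 -> legal
(0,5): no bracket -> illegal
(1,0): flips 1 -> legal
(1,4): flips 1 -> legal
(1,5): no bracket -> illegal
(2,0): flips 1 -> legal
(2,1): flips 1 -> legal
(3,0): no bracket -> illegal
(3,1): no bracket -> illegal
(3,2): flips 3 -> legal
(3,5): no bracket -> illegal
(3,6): flips 1 -> legal
(4,0): flips 3 -> legal
(4,6): flips 1 -> legal
(5,0): no bracket -> illegal
(5,1): flips 2 -> legal
(5,2): flips 1 -> legal
(5,3): flips 2 -> legal
(5,6): flips 2 -> legal
(6,4): no bracket -> illegal
(6,5): no bracket -> illegal
(6,6): flips 1 -> legal
W mobility = 15

Answer: B=7 W=15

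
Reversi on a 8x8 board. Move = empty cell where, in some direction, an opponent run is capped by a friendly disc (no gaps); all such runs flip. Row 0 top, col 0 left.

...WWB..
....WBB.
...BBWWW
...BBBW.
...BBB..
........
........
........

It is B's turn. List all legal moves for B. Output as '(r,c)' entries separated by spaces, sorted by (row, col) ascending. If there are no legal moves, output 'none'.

Answer: (0,2) (1,3) (1,7) (3,7) (4,6)

Derivation:
(0,2): flips 2 -> legal
(1,2): no bracket -> illegal
(1,3): flips 1 -> legal
(1,7): flips 1 -> legal
(3,7): flips 2 -> legal
(4,6): flips 2 -> legal
(4,7): no bracket -> illegal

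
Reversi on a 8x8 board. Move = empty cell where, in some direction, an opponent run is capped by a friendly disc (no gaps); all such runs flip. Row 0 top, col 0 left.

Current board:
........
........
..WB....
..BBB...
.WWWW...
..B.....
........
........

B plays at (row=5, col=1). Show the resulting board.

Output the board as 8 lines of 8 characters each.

Place B at (5,1); scan 8 dirs for brackets.
Dir NW: first cell '.' (not opp) -> no flip
Dir N: opp run (4,1), next='.' -> no flip
Dir NE: opp run (4,2) capped by B -> flip
Dir W: first cell '.' (not opp) -> no flip
Dir E: first cell 'B' (not opp) -> no flip
Dir SW: first cell '.' (not opp) -> no flip
Dir S: first cell '.' (not opp) -> no flip
Dir SE: first cell '.' (not opp) -> no flip
All flips: (4,2)

Answer: ........
........
..WB....
..BBB...
.WBWW...
.BB.....
........
........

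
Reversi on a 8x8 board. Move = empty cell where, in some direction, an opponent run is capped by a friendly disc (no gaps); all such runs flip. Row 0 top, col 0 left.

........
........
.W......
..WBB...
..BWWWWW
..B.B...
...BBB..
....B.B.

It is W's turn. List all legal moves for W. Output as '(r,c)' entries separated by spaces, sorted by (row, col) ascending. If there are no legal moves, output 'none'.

Answer: (2,2) (2,3) (2,4) (2,5) (3,5) (4,1) (6,1) (6,2) (7,2)

Derivation:
(2,2): flips 1 -> legal
(2,3): flips 2 -> legal
(2,4): flips 1 -> legal
(2,5): flips 1 -> legal
(3,1): no bracket -> illegal
(3,5): flips 2 -> legal
(4,1): flips 1 -> legal
(5,1): no bracket -> illegal
(5,3): no bracket -> illegal
(5,5): no bracket -> illegal
(5,6): no bracket -> illegal
(6,1): flips 1 -> legal
(6,2): flips 2 -> legal
(6,6): no bracket -> illegal
(6,7): no bracket -> illegal
(7,2): flips 2 -> legal
(7,3): no bracket -> illegal
(7,5): no bracket -> illegal
(7,7): no bracket -> illegal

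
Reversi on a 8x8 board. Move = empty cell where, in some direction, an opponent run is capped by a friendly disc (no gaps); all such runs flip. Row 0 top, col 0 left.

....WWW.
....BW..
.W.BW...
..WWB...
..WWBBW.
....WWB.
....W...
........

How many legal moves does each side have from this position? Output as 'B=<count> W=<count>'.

-- B to move --
(0,3): no bracket -> illegal
(0,7): no bracket -> illegal
(1,0): no bracket -> illegal
(1,1): no bracket -> illegal
(1,2): no bracket -> illegal
(1,3): no bracket -> illegal
(1,6): flips 1 -> legal
(1,7): no bracket -> illegal
(2,0): no bracket -> illegal
(2,2): flips 1 -> legal
(2,5): flips 1 -> legal
(2,6): no bracket -> illegal
(3,0): no bracket -> illegal
(3,1): flips 2 -> legal
(3,5): no bracket -> illegal
(3,6): flips 1 -> legal
(3,7): no bracket -> illegal
(4,1): flips 3 -> legal
(4,7): flips 1 -> legal
(5,1): no bracket -> illegal
(5,2): flips 1 -> legal
(5,3): flips 4 -> legal
(5,7): no bracket -> illegal
(6,3): flips 1 -> legal
(6,5): flips 1 -> legal
(6,6): flips 1 -> legal
(7,3): no bracket -> illegal
(7,4): flips 2 -> legal
(7,5): no bracket -> illegal
B mobility = 13
-- W to move --
(0,3): no bracket -> illegal
(1,2): no bracket -> illegal
(1,3): flips 2 -> legal
(2,2): flips 1 -> legal
(2,5): flips 1 -> legal
(3,5): flips 2 -> legal
(3,6): flips 1 -> legal
(4,7): no bracket -> illegal
(5,3): no bracket -> illegal
(5,7): flips 1 -> legal
(6,5): no bracket -> illegal
(6,6): flips 1 -> legal
(6,7): no bracket -> illegal
W mobility = 7

Answer: B=13 W=7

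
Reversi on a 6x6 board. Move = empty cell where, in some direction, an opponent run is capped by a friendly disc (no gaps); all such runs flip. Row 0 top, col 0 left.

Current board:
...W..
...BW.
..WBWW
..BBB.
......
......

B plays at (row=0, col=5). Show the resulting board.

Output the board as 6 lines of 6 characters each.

Answer: ...W.B
...BB.
..WBWW
..BBB.
......
......

Derivation:
Place B at (0,5); scan 8 dirs for brackets.
Dir NW: edge -> no flip
Dir N: edge -> no flip
Dir NE: edge -> no flip
Dir W: first cell '.' (not opp) -> no flip
Dir E: edge -> no flip
Dir SW: opp run (1,4) capped by B -> flip
Dir S: first cell '.' (not opp) -> no flip
Dir SE: edge -> no flip
All flips: (1,4)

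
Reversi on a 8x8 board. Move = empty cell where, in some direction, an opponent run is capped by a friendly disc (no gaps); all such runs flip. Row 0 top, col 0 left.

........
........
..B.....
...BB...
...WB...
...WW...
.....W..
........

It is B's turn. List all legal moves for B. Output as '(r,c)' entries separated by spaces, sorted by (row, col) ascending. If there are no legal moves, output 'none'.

Answer: (4,2) (5,2) (6,2) (6,3) (6,4)

Derivation:
(3,2): no bracket -> illegal
(4,2): flips 1 -> legal
(4,5): no bracket -> illegal
(5,2): flips 1 -> legal
(5,5): no bracket -> illegal
(5,6): no bracket -> illegal
(6,2): flips 1 -> legal
(6,3): flips 2 -> legal
(6,4): flips 1 -> legal
(6,6): no bracket -> illegal
(7,4): no bracket -> illegal
(7,5): no bracket -> illegal
(7,6): no bracket -> illegal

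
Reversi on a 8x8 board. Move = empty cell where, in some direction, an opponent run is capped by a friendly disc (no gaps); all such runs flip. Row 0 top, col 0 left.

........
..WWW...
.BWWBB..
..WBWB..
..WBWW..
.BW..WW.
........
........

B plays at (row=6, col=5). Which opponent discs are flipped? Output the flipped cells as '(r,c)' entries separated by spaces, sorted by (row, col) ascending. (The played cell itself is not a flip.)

Dir NW: first cell '.' (not opp) -> no flip
Dir N: opp run (5,5) (4,5) capped by B -> flip
Dir NE: opp run (5,6), next='.' -> no flip
Dir W: first cell '.' (not opp) -> no flip
Dir E: first cell '.' (not opp) -> no flip
Dir SW: first cell '.' (not opp) -> no flip
Dir S: first cell '.' (not opp) -> no flip
Dir SE: first cell '.' (not opp) -> no flip

Answer: (4,5) (5,5)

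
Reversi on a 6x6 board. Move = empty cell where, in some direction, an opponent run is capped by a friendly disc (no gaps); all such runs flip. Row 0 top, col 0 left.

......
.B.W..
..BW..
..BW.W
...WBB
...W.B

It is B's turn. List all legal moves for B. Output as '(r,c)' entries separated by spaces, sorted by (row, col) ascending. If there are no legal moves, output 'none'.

Answer: (0,4) (1,4) (2,4) (2,5) (3,4) (4,2) (5,4)

Derivation:
(0,2): no bracket -> illegal
(0,3): no bracket -> illegal
(0,4): flips 1 -> legal
(1,2): no bracket -> illegal
(1,4): flips 1 -> legal
(2,4): flips 1 -> legal
(2,5): flips 1 -> legal
(3,4): flips 1 -> legal
(4,2): flips 1 -> legal
(5,2): no bracket -> illegal
(5,4): flips 1 -> legal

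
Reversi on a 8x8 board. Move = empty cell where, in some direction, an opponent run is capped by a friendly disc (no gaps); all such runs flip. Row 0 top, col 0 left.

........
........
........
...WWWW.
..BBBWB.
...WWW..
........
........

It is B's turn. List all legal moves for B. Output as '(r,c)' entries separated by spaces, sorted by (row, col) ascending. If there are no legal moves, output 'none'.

(2,2): flips 1 -> legal
(2,3): flips 1 -> legal
(2,4): flips 3 -> legal
(2,5): flips 1 -> legal
(2,6): flips 2 -> legal
(2,7): no bracket -> illegal
(3,2): no bracket -> illegal
(3,7): no bracket -> illegal
(4,7): no bracket -> illegal
(5,2): no bracket -> illegal
(5,6): no bracket -> illegal
(6,2): flips 1 -> legal
(6,3): flips 1 -> legal
(6,4): flips 3 -> legal
(6,5): flips 1 -> legal
(6,6): flips 1 -> legal

Answer: (2,2) (2,3) (2,4) (2,5) (2,6) (6,2) (6,3) (6,4) (6,5) (6,6)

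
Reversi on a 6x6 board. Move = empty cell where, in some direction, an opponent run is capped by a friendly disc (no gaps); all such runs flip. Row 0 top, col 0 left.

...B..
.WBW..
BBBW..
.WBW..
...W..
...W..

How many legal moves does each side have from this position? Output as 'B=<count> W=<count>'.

-- B to move --
(0,0): flips 1 -> legal
(0,1): flips 1 -> legal
(0,2): flips 1 -> legal
(0,4): flips 1 -> legal
(1,0): flips 1 -> legal
(1,4): flips 2 -> legal
(2,4): flips 1 -> legal
(3,0): flips 1 -> legal
(3,4): flips 2 -> legal
(4,0): flips 1 -> legal
(4,1): flips 1 -> legal
(4,2): flips 1 -> legal
(4,4): flips 1 -> legal
(5,2): no bracket -> illegal
(5,4): flips 1 -> legal
B mobility = 14
-- W to move --
(0,1): flips 1 -> legal
(0,2): no bracket -> illegal
(0,4): no bracket -> illegal
(1,0): flips 2 -> legal
(1,4): no bracket -> illegal
(3,0): no bracket -> illegal
(4,1): flips 1 -> legal
(4,2): no bracket -> illegal
W mobility = 3

Answer: B=14 W=3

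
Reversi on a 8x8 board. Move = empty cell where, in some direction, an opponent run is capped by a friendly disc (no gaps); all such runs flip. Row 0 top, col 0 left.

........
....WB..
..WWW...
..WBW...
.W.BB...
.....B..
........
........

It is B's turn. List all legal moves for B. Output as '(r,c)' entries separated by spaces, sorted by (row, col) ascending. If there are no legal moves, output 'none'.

Answer: (0,4) (1,1) (1,3) (2,1) (2,5) (3,1) (3,5)

Derivation:
(0,3): no bracket -> illegal
(0,4): flips 3 -> legal
(0,5): no bracket -> illegal
(1,1): flips 1 -> legal
(1,2): no bracket -> illegal
(1,3): flips 2 -> legal
(2,1): flips 1 -> legal
(2,5): flips 1 -> legal
(3,0): no bracket -> illegal
(3,1): flips 1 -> legal
(3,5): flips 1 -> legal
(4,0): no bracket -> illegal
(4,2): no bracket -> illegal
(4,5): no bracket -> illegal
(5,0): no bracket -> illegal
(5,1): no bracket -> illegal
(5,2): no bracket -> illegal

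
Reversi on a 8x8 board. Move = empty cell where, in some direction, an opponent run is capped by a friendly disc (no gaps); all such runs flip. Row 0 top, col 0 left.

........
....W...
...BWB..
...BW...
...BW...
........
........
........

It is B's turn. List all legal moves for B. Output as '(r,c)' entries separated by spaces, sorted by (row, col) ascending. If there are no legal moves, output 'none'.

(0,3): flips 1 -> legal
(0,4): no bracket -> illegal
(0,5): flips 1 -> legal
(1,3): no bracket -> illegal
(1,5): flips 1 -> legal
(3,5): flips 1 -> legal
(4,5): flips 2 -> legal
(5,3): no bracket -> illegal
(5,4): no bracket -> illegal
(5,5): flips 1 -> legal

Answer: (0,3) (0,5) (1,5) (3,5) (4,5) (5,5)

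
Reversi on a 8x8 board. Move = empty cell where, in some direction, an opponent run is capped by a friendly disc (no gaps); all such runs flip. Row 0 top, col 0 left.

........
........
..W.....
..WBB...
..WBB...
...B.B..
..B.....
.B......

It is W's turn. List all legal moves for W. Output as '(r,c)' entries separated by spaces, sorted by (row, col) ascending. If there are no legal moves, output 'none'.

(2,3): no bracket -> illegal
(2,4): flips 1 -> legal
(2,5): no bracket -> illegal
(3,5): flips 2 -> legal
(4,5): flips 2 -> legal
(4,6): no bracket -> illegal
(5,1): no bracket -> illegal
(5,2): no bracket -> illegal
(5,4): flips 1 -> legal
(5,6): no bracket -> illegal
(6,0): no bracket -> illegal
(6,1): no bracket -> illegal
(6,3): no bracket -> illegal
(6,4): flips 1 -> legal
(6,5): no bracket -> illegal
(6,6): flips 3 -> legal
(7,0): no bracket -> illegal
(7,2): no bracket -> illegal
(7,3): no bracket -> illegal

Answer: (2,4) (3,5) (4,5) (5,4) (6,4) (6,6)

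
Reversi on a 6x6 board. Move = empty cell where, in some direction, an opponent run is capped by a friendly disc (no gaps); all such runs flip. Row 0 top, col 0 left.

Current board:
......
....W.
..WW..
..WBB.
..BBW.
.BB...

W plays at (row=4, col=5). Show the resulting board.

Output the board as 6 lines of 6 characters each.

Place W at (4,5); scan 8 dirs for brackets.
Dir NW: opp run (3,4) capped by W -> flip
Dir N: first cell '.' (not opp) -> no flip
Dir NE: edge -> no flip
Dir W: first cell 'W' (not opp) -> no flip
Dir E: edge -> no flip
Dir SW: first cell '.' (not opp) -> no flip
Dir S: first cell '.' (not opp) -> no flip
Dir SE: edge -> no flip
All flips: (3,4)

Answer: ......
....W.
..WW..
..WBW.
..BBWW
.BB...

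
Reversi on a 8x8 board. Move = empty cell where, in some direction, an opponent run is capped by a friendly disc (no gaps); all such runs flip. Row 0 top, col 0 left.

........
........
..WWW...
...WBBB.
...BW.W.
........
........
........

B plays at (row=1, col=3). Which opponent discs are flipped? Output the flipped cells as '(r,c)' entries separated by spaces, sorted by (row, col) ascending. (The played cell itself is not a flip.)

Dir NW: first cell '.' (not opp) -> no flip
Dir N: first cell '.' (not opp) -> no flip
Dir NE: first cell '.' (not opp) -> no flip
Dir W: first cell '.' (not opp) -> no flip
Dir E: first cell '.' (not opp) -> no flip
Dir SW: opp run (2,2), next='.' -> no flip
Dir S: opp run (2,3) (3,3) capped by B -> flip
Dir SE: opp run (2,4) capped by B -> flip

Answer: (2,3) (2,4) (3,3)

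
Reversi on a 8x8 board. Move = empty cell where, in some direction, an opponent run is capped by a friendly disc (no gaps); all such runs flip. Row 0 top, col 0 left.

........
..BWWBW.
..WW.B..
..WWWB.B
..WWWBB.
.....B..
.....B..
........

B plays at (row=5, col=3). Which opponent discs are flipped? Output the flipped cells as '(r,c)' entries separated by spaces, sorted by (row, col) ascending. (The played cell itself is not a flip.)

Answer: (4,4)

Derivation:
Dir NW: opp run (4,2), next='.' -> no flip
Dir N: opp run (4,3) (3,3) (2,3) (1,3), next='.' -> no flip
Dir NE: opp run (4,4) capped by B -> flip
Dir W: first cell '.' (not opp) -> no flip
Dir E: first cell '.' (not opp) -> no flip
Dir SW: first cell '.' (not opp) -> no flip
Dir S: first cell '.' (not opp) -> no flip
Dir SE: first cell '.' (not opp) -> no flip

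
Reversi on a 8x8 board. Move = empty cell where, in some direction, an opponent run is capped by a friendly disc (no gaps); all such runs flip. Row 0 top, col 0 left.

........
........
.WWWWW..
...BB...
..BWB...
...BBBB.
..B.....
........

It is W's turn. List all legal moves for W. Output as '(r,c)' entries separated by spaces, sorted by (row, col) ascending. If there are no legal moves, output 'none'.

Answer: (4,1) (4,5) (5,1) (6,3) (6,4) (6,5) (6,6)

Derivation:
(3,1): no bracket -> illegal
(3,2): no bracket -> illegal
(3,5): no bracket -> illegal
(4,1): flips 1 -> legal
(4,5): flips 2 -> legal
(4,6): no bracket -> illegal
(4,7): no bracket -> illegal
(5,1): flips 2 -> legal
(5,2): no bracket -> illegal
(5,7): no bracket -> illegal
(6,1): no bracket -> illegal
(6,3): flips 1 -> legal
(6,4): flips 3 -> legal
(6,5): flips 1 -> legal
(6,6): flips 3 -> legal
(6,7): no bracket -> illegal
(7,1): no bracket -> illegal
(7,2): no bracket -> illegal
(7,3): no bracket -> illegal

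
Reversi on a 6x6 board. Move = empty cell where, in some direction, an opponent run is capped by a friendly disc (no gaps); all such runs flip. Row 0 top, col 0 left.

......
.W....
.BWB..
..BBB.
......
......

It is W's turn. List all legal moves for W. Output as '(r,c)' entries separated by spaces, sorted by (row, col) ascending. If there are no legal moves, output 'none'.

Answer: (2,0) (2,4) (3,1) (4,2) (4,4)

Derivation:
(1,0): no bracket -> illegal
(1,2): no bracket -> illegal
(1,3): no bracket -> illegal
(1,4): no bracket -> illegal
(2,0): flips 1 -> legal
(2,4): flips 1 -> legal
(2,5): no bracket -> illegal
(3,0): no bracket -> illegal
(3,1): flips 1 -> legal
(3,5): no bracket -> illegal
(4,1): no bracket -> illegal
(4,2): flips 1 -> legal
(4,3): no bracket -> illegal
(4,4): flips 1 -> legal
(4,5): no bracket -> illegal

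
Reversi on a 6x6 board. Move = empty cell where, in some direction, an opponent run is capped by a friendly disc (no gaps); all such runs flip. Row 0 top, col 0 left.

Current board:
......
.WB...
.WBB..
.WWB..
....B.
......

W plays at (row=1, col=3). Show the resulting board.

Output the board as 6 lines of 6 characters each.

Answer: ......
.WWW..
.WWB..
.WWB..
....B.
......

Derivation:
Place W at (1,3); scan 8 dirs for brackets.
Dir NW: first cell '.' (not opp) -> no flip
Dir N: first cell '.' (not opp) -> no flip
Dir NE: first cell '.' (not opp) -> no flip
Dir W: opp run (1,2) capped by W -> flip
Dir E: first cell '.' (not opp) -> no flip
Dir SW: opp run (2,2) capped by W -> flip
Dir S: opp run (2,3) (3,3), next='.' -> no flip
Dir SE: first cell '.' (not opp) -> no flip
All flips: (1,2) (2,2)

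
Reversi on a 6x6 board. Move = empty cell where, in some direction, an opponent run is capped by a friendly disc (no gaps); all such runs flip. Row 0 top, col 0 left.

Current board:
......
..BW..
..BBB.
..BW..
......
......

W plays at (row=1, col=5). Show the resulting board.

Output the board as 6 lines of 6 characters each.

Answer: ......
..BW.W
..BBW.
..BW..
......
......

Derivation:
Place W at (1,5); scan 8 dirs for brackets.
Dir NW: first cell '.' (not opp) -> no flip
Dir N: first cell '.' (not opp) -> no flip
Dir NE: edge -> no flip
Dir W: first cell '.' (not opp) -> no flip
Dir E: edge -> no flip
Dir SW: opp run (2,4) capped by W -> flip
Dir S: first cell '.' (not opp) -> no flip
Dir SE: edge -> no flip
All flips: (2,4)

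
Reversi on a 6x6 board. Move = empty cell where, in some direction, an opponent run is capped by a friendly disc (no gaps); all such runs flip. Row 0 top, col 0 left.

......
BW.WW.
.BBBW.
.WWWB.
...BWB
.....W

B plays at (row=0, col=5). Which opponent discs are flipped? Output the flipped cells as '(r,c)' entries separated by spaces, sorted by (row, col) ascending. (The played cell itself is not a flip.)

Dir NW: edge -> no flip
Dir N: edge -> no flip
Dir NE: edge -> no flip
Dir W: first cell '.' (not opp) -> no flip
Dir E: edge -> no flip
Dir SW: opp run (1,4) capped by B -> flip
Dir S: first cell '.' (not opp) -> no flip
Dir SE: edge -> no flip

Answer: (1,4)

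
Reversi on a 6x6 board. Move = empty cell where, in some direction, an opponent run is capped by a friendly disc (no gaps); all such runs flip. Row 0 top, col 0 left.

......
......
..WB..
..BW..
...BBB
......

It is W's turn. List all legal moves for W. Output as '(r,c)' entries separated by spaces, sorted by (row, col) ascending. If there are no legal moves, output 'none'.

Answer: (1,3) (2,4) (3,1) (4,2) (5,3) (5,5)

Derivation:
(1,2): no bracket -> illegal
(1,3): flips 1 -> legal
(1,4): no bracket -> illegal
(2,1): no bracket -> illegal
(2,4): flips 1 -> legal
(3,1): flips 1 -> legal
(3,4): no bracket -> illegal
(3,5): no bracket -> illegal
(4,1): no bracket -> illegal
(4,2): flips 1 -> legal
(5,2): no bracket -> illegal
(5,3): flips 1 -> legal
(5,4): no bracket -> illegal
(5,5): flips 1 -> legal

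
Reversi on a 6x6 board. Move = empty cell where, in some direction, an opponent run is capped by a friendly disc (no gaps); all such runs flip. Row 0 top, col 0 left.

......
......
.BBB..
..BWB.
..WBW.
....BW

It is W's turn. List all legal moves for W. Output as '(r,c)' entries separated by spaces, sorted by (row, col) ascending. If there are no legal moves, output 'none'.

(1,0): no bracket -> illegal
(1,1): flips 1 -> legal
(1,2): flips 2 -> legal
(1,3): flips 1 -> legal
(1,4): no bracket -> illegal
(2,0): no bracket -> illegal
(2,4): flips 1 -> legal
(2,5): no bracket -> illegal
(3,0): no bracket -> illegal
(3,1): flips 1 -> legal
(3,5): flips 1 -> legal
(4,1): no bracket -> illegal
(4,5): no bracket -> illegal
(5,2): no bracket -> illegal
(5,3): flips 2 -> legal

Answer: (1,1) (1,2) (1,3) (2,4) (3,1) (3,5) (5,3)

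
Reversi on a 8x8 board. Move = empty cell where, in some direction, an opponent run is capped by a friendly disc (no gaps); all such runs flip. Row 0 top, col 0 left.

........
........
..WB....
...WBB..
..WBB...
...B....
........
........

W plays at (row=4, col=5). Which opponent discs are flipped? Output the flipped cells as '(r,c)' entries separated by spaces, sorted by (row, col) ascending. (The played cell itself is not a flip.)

Dir NW: opp run (3,4) (2,3), next='.' -> no flip
Dir N: opp run (3,5), next='.' -> no flip
Dir NE: first cell '.' (not opp) -> no flip
Dir W: opp run (4,4) (4,3) capped by W -> flip
Dir E: first cell '.' (not opp) -> no flip
Dir SW: first cell '.' (not opp) -> no flip
Dir S: first cell '.' (not opp) -> no flip
Dir SE: first cell '.' (not opp) -> no flip

Answer: (4,3) (4,4)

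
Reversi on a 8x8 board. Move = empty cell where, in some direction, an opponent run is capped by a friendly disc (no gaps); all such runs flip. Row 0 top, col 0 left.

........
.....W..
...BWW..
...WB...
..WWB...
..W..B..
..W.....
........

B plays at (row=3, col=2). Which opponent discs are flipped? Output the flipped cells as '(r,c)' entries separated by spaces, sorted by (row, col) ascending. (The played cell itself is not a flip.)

Answer: (3,3)

Derivation:
Dir NW: first cell '.' (not opp) -> no flip
Dir N: first cell '.' (not opp) -> no flip
Dir NE: first cell 'B' (not opp) -> no flip
Dir W: first cell '.' (not opp) -> no flip
Dir E: opp run (3,3) capped by B -> flip
Dir SW: first cell '.' (not opp) -> no flip
Dir S: opp run (4,2) (5,2) (6,2), next='.' -> no flip
Dir SE: opp run (4,3), next='.' -> no flip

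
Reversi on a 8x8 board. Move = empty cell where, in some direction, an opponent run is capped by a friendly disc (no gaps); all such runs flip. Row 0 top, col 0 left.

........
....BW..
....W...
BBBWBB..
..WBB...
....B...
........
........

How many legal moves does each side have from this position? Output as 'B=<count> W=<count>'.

-- B to move --
(0,4): no bracket -> illegal
(0,5): no bracket -> illegal
(0,6): no bracket -> illegal
(1,3): flips 1 -> legal
(1,6): flips 1 -> legal
(2,2): flips 1 -> legal
(2,3): flips 1 -> legal
(2,5): no bracket -> illegal
(2,6): no bracket -> illegal
(4,1): flips 1 -> legal
(5,1): no bracket -> illegal
(5,2): flips 1 -> legal
(5,3): flips 1 -> legal
B mobility = 7
-- W to move --
(0,3): no bracket -> illegal
(0,4): flips 1 -> legal
(0,5): no bracket -> illegal
(1,3): flips 1 -> legal
(2,0): flips 1 -> legal
(2,1): no bracket -> illegal
(2,2): flips 1 -> legal
(2,3): no bracket -> illegal
(2,5): no bracket -> illegal
(2,6): no bracket -> illegal
(3,6): flips 2 -> legal
(4,0): no bracket -> illegal
(4,1): no bracket -> illegal
(4,5): flips 2 -> legal
(4,6): flips 1 -> legal
(5,2): no bracket -> illegal
(5,3): flips 1 -> legal
(5,5): flips 1 -> legal
(6,3): no bracket -> illegal
(6,4): flips 3 -> legal
(6,5): no bracket -> illegal
W mobility = 10

Answer: B=7 W=10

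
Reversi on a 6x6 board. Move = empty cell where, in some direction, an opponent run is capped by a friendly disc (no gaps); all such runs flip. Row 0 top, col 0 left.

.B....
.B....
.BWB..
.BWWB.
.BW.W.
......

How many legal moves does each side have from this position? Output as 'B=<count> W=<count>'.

Answer: B=5 W=10

Derivation:
-- B to move --
(1,2): no bracket -> illegal
(1,3): flips 1 -> legal
(2,4): no bracket -> illegal
(3,5): no bracket -> illegal
(4,3): flips 3 -> legal
(4,5): no bracket -> illegal
(5,1): no bracket -> illegal
(5,2): no bracket -> illegal
(5,3): flips 1 -> legal
(5,4): flips 1 -> legal
(5,5): flips 3 -> legal
B mobility = 5
-- W to move --
(0,0): flips 1 -> legal
(0,2): no bracket -> illegal
(1,0): flips 1 -> legal
(1,2): no bracket -> illegal
(1,3): flips 1 -> legal
(1,4): flips 1 -> legal
(2,0): flips 2 -> legal
(2,4): flips 2 -> legal
(2,5): no bracket -> illegal
(3,0): flips 1 -> legal
(3,5): flips 1 -> legal
(4,0): flips 2 -> legal
(4,3): no bracket -> illegal
(4,5): no bracket -> illegal
(5,0): flips 1 -> legal
(5,1): no bracket -> illegal
(5,2): no bracket -> illegal
W mobility = 10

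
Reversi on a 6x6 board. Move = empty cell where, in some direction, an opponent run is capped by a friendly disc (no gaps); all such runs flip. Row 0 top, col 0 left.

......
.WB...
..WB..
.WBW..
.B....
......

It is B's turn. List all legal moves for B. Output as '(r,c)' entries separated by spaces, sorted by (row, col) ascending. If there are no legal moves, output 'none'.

Answer: (1,0) (2,1) (3,0) (3,4) (4,3)

Derivation:
(0,0): no bracket -> illegal
(0,1): no bracket -> illegal
(0,2): no bracket -> illegal
(1,0): flips 1 -> legal
(1,3): no bracket -> illegal
(2,0): no bracket -> illegal
(2,1): flips 2 -> legal
(2,4): no bracket -> illegal
(3,0): flips 1 -> legal
(3,4): flips 1 -> legal
(4,0): no bracket -> illegal
(4,2): no bracket -> illegal
(4,3): flips 1 -> legal
(4,4): no bracket -> illegal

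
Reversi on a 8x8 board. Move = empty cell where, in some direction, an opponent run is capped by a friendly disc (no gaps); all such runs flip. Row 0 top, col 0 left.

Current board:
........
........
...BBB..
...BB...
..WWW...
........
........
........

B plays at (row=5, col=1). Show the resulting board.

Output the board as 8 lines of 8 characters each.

Place B at (5,1); scan 8 dirs for brackets.
Dir NW: first cell '.' (not opp) -> no flip
Dir N: first cell '.' (not opp) -> no flip
Dir NE: opp run (4,2) capped by B -> flip
Dir W: first cell '.' (not opp) -> no flip
Dir E: first cell '.' (not opp) -> no flip
Dir SW: first cell '.' (not opp) -> no flip
Dir S: first cell '.' (not opp) -> no flip
Dir SE: first cell '.' (not opp) -> no flip
All flips: (4,2)

Answer: ........
........
...BBB..
...BB...
..BWW...
.B......
........
........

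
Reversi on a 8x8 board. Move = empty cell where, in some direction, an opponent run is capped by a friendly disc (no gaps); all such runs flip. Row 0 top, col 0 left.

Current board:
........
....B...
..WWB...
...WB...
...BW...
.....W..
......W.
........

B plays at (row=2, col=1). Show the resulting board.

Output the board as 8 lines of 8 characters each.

Answer: ........
....B...
.BBBB...
...WB...
...BW...
.....W..
......W.
........

Derivation:
Place B at (2,1); scan 8 dirs for brackets.
Dir NW: first cell '.' (not opp) -> no flip
Dir N: first cell '.' (not opp) -> no flip
Dir NE: first cell '.' (not opp) -> no flip
Dir W: first cell '.' (not opp) -> no flip
Dir E: opp run (2,2) (2,3) capped by B -> flip
Dir SW: first cell '.' (not opp) -> no flip
Dir S: first cell '.' (not opp) -> no flip
Dir SE: first cell '.' (not opp) -> no flip
All flips: (2,2) (2,3)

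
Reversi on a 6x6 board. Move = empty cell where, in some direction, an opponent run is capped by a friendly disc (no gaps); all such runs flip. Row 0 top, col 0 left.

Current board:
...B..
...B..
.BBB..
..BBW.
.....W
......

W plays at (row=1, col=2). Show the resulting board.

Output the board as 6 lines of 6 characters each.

Answer: ...B..
..WB..
.BBW..
..BBW.
.....W
......

Derivation:
Place W at (1,2); scan 8 dirs for brackets.
Dir NW: first cell '.' (not opp) -> no flip
Dir N: first cell '.' (not opp) -> no flip
Dir NE: opp run (0,3), next=edge -> no flip
Dir W: first cell '.' (not opp) -> no flip
Dir E: opp run (1,3), next='.' -> no flip
Dir SW: opp run (2,1), next='.' -> no flip
Dir S: opp run (2,2) (3,2), next='.' -> no flip
Dir SE: opp run (2,3) capped by W -> flip
All flips: (2,3)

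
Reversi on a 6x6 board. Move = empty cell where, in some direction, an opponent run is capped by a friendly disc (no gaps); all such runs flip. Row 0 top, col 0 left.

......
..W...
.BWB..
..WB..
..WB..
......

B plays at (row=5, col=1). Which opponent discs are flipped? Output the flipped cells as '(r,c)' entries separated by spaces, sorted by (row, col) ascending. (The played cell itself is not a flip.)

Answer: (4,2)

Derivation:
Dir NW: first cell '.' (not opp) -> no flip
Dir N: first cell '.' (not opp) -> no flip
Dir NE: opp run (4,2) capped by B -> flip
Dir W: first cell '.' (not opp) -> no flip
Dir E: first cell '.' (not opp) -> no flip
Dir SW: edge -> no flip
Dir S: edge -> no flip
Dir SE: edge -> no flip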